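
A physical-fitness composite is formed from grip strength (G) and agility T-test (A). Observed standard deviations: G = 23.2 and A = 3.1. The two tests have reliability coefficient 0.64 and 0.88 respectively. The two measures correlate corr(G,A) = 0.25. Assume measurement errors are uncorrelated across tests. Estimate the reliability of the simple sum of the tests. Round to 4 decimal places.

0.6661

Var(G+A) = 23.2² + 3.1² + 2·[23.2·3.1·0.25] = 547.85 + 35.96 = 583.81.
With uncorrelated errors the cross-covariances are all true-score covariance, so they carry over unchanged; only the diagonal terms shrink to ρᵢσᵢ².
True-score variance = [23.2²·0.64 + 3.1²·0.88] + 35.96 = 352.93 + 35.96 = 388.89.
Reliability = 388.89 / 583.81 = 0.6661.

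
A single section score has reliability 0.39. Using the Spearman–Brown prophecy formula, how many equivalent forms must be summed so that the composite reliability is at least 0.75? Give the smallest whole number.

k ≥ ρ*(1−ρ₁)/(ρ₁(1−ρ*)) = 0.75·0.61 / (0.39·0.25) = 4.692.
Smallest integer k = 5.

5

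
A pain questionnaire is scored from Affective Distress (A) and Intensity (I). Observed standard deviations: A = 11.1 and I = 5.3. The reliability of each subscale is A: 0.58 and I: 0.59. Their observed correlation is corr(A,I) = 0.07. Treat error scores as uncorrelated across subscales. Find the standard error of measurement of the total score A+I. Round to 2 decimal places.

Var(total) = 151.3 + 8.2362 = 159.536.
True-score variance = 88.0349 + 8.2362 = 96.2711, so reliability = 0.6034.
Error variance = 159.536 − 96.2711 = 63.2651; SEM = √63.2651 = 7.95.

7.95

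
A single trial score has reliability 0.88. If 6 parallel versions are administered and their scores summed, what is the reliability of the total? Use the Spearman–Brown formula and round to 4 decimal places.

0.9778

ρ_k = kρ / (1 + (k−1)ρ) = 6·0.88 / (1 + 5·0.88) = 5.280 / 5.400 = 0.9778.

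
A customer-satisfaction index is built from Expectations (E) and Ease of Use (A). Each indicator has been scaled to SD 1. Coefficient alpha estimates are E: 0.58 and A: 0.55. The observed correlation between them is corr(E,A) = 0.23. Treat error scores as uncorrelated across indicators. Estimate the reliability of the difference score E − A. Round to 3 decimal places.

0.435

Var(E−A) = 1 + 1 − 2·0.23 = 2 − 0.46 = 1.54.
Because errors are independent across components, Cov(Tᵢ,Tⱼ) = Cov(Xᵢ,Xⱼ); the off-diagonal part of the true-score variance is the same as above.
True-score variance = [0.58 + 0.55] − 0.46 = 1.13 − 0.46 = 0.67.
Reliability = 0.67 / 1.54 = 0.435.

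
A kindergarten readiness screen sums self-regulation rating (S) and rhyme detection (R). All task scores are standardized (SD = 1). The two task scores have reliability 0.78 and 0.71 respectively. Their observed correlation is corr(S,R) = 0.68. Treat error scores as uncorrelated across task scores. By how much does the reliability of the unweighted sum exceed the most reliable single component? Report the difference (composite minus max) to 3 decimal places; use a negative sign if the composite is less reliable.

0.068

Var(sum) = 2 + 1.36 = 3.36; true-score variance = 1.49 + 1.36 = 2.85; composite reliability = 0.8482.
Max component reliability = 0.7800.
Difference = 0.8482 − 0.7800 = 0.068.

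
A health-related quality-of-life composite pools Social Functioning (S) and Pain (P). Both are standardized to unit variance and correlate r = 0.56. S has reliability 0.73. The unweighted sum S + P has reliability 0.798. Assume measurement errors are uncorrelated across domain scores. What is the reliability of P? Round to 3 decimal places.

Var(S+P) = 2 + 2·0.56 = 3.120.
True-score variance = ρ_S + ρ_P + 2·0.56, so 0.798 = (0.73 + ρ_P + 1.12) / 3.120.
ρ_P = 0.798·3.120 − 0.73 − 1.12 = 0.640.

0.640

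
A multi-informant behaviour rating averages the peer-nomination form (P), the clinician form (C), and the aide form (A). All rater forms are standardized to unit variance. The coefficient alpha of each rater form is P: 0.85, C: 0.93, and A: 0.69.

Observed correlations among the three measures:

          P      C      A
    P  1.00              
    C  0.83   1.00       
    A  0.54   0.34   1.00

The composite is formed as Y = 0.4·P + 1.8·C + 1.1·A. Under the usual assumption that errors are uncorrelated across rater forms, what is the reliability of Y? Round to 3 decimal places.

0.918

Var(Y) = 0.4² + 1.8² + 1.1² + 2·[0.72·0.83 + 0.44·0.54 + 1.98·0.34] = 4.61 + 3.0168 = 7.6268.
Under uncorrelated errors the observed covariances equal the true-score covariances, so only the own-variance terms attenuate.
True-score variance = [0.4²·0.85 + 1.8²·0.93 + 1.1²·0.69] + 3.0168 = 3.9841 + 3.0168 = 7.0009.
Reliability = 7.0009 / 7.6268 = 0.918.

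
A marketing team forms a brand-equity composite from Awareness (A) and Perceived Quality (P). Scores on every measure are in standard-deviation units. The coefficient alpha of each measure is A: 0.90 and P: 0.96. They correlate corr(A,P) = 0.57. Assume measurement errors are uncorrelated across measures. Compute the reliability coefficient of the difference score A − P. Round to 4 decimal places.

0.8372

Var(A−P) = 1 + 1 − 2·0.57 = 2 − 1.14 = 0.86.
Under uncorrelated errors the observed covariances equal the true-score covariances, so only the own-variance terms attenuate.
True-score variance = [0.90 + 0.96] − 1.14 = 1.86 − 1.14 = 0.72.
Reliability = 0.72 / 0.86 = 0.8372.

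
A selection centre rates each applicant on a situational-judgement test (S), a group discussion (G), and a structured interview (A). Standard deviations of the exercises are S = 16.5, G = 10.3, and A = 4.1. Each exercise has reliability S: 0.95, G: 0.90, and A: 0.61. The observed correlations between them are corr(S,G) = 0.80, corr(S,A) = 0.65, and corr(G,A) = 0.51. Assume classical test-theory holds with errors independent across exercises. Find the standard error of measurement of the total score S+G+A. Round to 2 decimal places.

5.55

Var(total) = 395.15 + 402.94 = 798.09.
True-score variance = 364.373 + 402.94 = 767.312, so reliability = 0.9614.
Error variance = 798.09 − 767.312 = 30.7774; SEM = √30.7774 = 5.55.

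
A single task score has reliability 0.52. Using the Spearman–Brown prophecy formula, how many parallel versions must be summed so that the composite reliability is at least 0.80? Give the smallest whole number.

4

k ≥ ρ*(1−ρ₁)/(ρ₁(1−ρ*)) = 0.80·0.48 / (0.52·0.20) = 3.692.
Smallest integer k = 4.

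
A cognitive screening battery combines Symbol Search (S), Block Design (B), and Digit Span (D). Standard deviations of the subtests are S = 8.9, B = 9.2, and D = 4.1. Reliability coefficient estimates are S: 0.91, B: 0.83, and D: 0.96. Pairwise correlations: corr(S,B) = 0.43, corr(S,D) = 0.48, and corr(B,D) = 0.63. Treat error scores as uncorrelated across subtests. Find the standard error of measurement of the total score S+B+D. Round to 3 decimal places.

4.711

Var(total) = 180.66 + 152.974 = 333.634.
True-score variance = 158.47 + 152.974 = 311.444, so reliability = 0.9335.
Error variance = 333.634 − 311.444 = 22.1901; SEM = √22.1901 = 4.711.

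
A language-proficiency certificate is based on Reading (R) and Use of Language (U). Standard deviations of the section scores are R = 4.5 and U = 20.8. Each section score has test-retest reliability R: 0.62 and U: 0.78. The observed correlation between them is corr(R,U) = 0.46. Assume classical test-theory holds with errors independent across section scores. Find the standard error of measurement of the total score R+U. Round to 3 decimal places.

10.143

Var(total) = 452.89 + 86.112 = 539.002.
True-score variance = 350.014 + 86.112 = 436.126, so reliability = 0.8091.
Error variance = 539.002 − 436.126 = 102.876; SEM = √102.876 = 10.143.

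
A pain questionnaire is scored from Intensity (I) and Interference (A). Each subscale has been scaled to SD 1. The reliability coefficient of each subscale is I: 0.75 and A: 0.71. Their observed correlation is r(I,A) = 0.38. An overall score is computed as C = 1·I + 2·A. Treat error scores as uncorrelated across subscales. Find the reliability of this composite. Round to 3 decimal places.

0.784

Var(C) = 1 + 2² + 2·[2·0.38] = 5 + 1.52 = 6.52.
With uncorrelated errors the cross-covariances are all true-score covariance, so they carry over unchanged; only the diagonal terms shrink to ρᵢσᵢ².
True-score variance = [0.75 + 2²·0.71] + 1.52 = 3.59 + 1.52 = 5.11.
Reliability = 5.11 / 6.52 = 0.784.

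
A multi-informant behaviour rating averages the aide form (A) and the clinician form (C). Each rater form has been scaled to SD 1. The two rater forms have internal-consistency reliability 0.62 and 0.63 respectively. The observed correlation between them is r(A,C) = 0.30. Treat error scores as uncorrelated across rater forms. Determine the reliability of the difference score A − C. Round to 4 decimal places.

0.4643

Var(A−C) = 1 + 1 − 2·0.30 = 2 − 0.6 = 1.4.
Because errors are independent across components, Cov(Tᵢ,Tⱼ) = Cov(Xᵢ,Xⱼ); the off-diagonal part of the true-score variance is the same as above.
True-score variance = [0.62 + 0.63] − 0.6 = 1.25 − 0.6 = 0.65.
Reliability = 0.65 / 1.4 = 0.4643.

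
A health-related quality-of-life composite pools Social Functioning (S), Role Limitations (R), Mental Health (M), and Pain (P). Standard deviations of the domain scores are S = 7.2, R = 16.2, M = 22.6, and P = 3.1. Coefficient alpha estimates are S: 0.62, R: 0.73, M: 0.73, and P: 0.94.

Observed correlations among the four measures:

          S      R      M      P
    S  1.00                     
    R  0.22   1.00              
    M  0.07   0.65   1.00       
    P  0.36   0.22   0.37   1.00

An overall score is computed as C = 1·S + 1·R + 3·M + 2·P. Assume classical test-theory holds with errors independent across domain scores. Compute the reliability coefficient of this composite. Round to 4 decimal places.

Var(C) = 7.2² + 16.2² + 3²·22.6² + 2²·3.1² + 2·[7.2·16.2·0.22 + 3·7.2·22.6·0.07 + 2·7.2·3.1·0.36 + 3·16.2·22.6·0.65 + 2·16.2·3.1·0.22 + 6·22.6·3.1·0.37] = 4949.56 + 1934.93 = 6884.49.
Because errors are independent across components, Cov(Tᵢ,Tⱼ) = Cov(Xᵢ,Xⱼ); the off-diagonal part of the true-score variance is the same as above.
True-score variance = [7.2²·0.62 + 16.2²·0.73 + 3²·22.6²·0.73 + 2²·3.1²·0.94] + 1934.93 = 3615.55 + 1934.93 = 5550.48.
Reliability = 5550.48 / 6884.49 = 0.8062.

0.8062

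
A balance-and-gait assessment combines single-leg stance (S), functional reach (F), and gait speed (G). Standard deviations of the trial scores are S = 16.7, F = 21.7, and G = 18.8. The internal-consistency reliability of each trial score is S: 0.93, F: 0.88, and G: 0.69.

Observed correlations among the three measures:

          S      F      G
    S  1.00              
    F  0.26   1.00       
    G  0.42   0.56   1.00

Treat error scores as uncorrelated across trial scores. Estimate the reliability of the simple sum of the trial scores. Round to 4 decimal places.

Var(S+F+G) = 16.7² + 21.7² + 18.8² + 2·[16.7·21.7·0.26 + 16.7·18.8·0.42 + 21.7·18.8·0.56] = 1103.22 + 909.084 = 2012.3.
With uncorrelated errors the cross-covariances are all true-score covariance, so they carry over unchanged; only the diagonal terms shrink to ρᵢσᵢ².
True-score variance = [16.7²·0.93 + 21.7²·0.88 + 18.8²·0.69] + 909.084 = 917.625 + 909.084 = 1826.71.
Reliability = 1826.71 / 2012.3 = 0.9078.

0.9078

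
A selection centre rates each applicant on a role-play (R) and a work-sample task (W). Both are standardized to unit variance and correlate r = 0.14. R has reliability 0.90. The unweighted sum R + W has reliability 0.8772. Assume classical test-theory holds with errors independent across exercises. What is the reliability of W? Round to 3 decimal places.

0.820

Var(R+W) = 2 + 2·0.14 = 2.280.
True-score variance = ρ_R + ρ_W + 2·0.14, so 0.8772 = (0.90 + ρ_W + 0.28) / 2.280.
ρ_W = 0.8772·2.280 − 0.90 − 0.28 = 0.820.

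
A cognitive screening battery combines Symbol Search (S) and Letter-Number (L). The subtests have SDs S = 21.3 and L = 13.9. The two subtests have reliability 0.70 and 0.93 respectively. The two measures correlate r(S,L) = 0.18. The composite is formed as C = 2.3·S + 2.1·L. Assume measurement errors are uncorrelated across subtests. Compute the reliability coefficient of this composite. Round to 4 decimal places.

0.7930

Var(C) = 2.3²·21.3² + 2.1²·13.9² + 2·[4.83·21.3·13.9·0.18] = 3252.08 + 514.807 = 3766.88.
Because errors are independent across components, Cov(Tᵢ,Tⱼ) = Cov(Xᵢ,Xⱼ); the off-diagonal part of the true-score variance is the same as above.
True-score variance = [2.3²·21.3²·0.70 + 2.1²·13.9²·0.93] + 514.807 = 2472.43 + 514.807 = 2987.23.
Reliability = 2987.23 / 3766.88 = 0.7930.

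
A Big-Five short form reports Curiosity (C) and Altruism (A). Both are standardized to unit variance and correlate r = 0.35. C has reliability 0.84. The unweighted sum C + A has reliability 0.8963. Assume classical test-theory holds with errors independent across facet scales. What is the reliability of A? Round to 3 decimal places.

Var(C+A) = 2 + 2·0.35 = 2.700.
True-score variance = ρ_C + ρ_A + 2·0.35, so 0.8963 = (0.84 + ρ_A + 0.70) / 2.700.
ρ_A = 0.8963·2.700 − 0.84 − 0.70 = 0.880.

0.880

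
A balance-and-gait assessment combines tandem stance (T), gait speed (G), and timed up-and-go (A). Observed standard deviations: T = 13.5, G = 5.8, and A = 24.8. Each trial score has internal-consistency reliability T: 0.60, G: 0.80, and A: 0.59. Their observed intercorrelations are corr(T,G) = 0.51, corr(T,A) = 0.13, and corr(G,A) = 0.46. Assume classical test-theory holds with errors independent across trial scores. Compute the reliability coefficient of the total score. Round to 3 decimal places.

Var(T+G+A) = 13.5² + 5.8² + 24.8² + 2·[13.5·5.8·0.51 + 13.5·24.8·0.13 + 5.8·24.8·0.46] = 830.93 + 299.247 = 1130.18.
Because errors are independent across components, Cov(Tᵢ,Tⱼ) = Cov(Xᵢ,Xⱼ); the off-diagonal part of the true-score variance is the same as above.
True-score variance = [13.5²·0.60 + 5.8²·0.80 + 24.8²·0.59] + 299.247 = 499.136 + 299.247 = 798.382.
Reliability = 798.382 / 1130.18 = 0.706.

0.706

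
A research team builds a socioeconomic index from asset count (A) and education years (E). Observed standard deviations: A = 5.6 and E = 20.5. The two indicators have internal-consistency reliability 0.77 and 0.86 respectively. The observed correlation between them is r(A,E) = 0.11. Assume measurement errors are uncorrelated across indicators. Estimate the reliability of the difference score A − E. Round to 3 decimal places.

0.845

Var(A−E) = 5.6² + 20.5² − 2·5.6·20.5·0.11 = 451.61 − 25.256 = 426.354.
Because errors are independent across components, Cov(Tᵢ,Tⱼ) = Cov(Xᵢ,Xⱼ); the off-diagonal part of the true-score variance is the same as above.
True-score variance = [5.6²·0.77 + 20.5²·0.86] − 25.256 = 385.562 − 25.256 = 360.306.
Reliability = 360.306 / 426.354 = 0.845.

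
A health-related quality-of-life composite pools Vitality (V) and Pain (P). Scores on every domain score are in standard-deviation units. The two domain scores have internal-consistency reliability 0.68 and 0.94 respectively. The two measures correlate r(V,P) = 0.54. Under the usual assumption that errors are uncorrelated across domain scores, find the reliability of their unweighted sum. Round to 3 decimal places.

0.877

Var(V+P) = 2 + 2·[0.54] = 2 + 1.08 = 3.08.
Under uncorrelated errors the observed covariances equal the true-score covariances, so only the own-variance terms attenuate.
True-score variance = [0.68 + 0.94] + 1.08 = 1.62 + 1.08 = 2.7.
Reliability = 2.7 / 3.08 = 0.877.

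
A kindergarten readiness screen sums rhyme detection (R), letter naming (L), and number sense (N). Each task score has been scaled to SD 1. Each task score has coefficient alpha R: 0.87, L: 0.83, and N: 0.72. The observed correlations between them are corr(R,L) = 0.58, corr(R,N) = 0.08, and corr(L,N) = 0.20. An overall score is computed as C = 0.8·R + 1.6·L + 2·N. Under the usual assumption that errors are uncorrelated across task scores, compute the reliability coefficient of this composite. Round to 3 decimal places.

0.840

Var(C) = 0.8² + 1.6² + 2² + 2·[1.28·0.58 + 1.6·0.08 + 3.2·0.20] = 7.2 + 3.0208 = 10.2208.
With uncorrelated errors the cross-covariances are all true-score covariance, so they carry over unchanged; only the diagonal terms shrink to ρᵢσᵢ².
True-score variance = [0.8²·0.87 + 1.6²·0.83 + 2²·0.72] + 3.0208 = 5.5616 + 3.0208 = 8.5824.
Reliability = 8.5824 / 10.2208 = 0.840.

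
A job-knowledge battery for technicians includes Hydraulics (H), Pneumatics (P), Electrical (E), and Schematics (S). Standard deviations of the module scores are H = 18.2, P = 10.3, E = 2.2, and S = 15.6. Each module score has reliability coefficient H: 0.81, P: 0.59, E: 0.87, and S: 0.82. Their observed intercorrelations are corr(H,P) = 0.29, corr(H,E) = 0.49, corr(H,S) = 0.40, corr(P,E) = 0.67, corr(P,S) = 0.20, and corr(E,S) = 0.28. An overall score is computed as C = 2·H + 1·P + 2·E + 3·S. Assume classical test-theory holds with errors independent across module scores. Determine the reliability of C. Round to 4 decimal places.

Var(C) = 2²·18.2² + 10.3² + 2²·2.2² + 3²·15.6² + 2·[2·18.2·10.3·0.29 + 4·18.2·2.2·0.49 + 6·18.2·15.6·0.40 + 2·10.3·2.2·0.67 + 3·10.3·15.6·0.20 + 6·2.2·15.6·0.28] = 3640.65 + 2106.09 = 5746.74.
Because errors are independent across components, Cov(Tᵢ,Tⱼ) = Cov(Xᵢ,Xⱼ); the off-diagonal part of the true-score variance is the same as above.
True-score variance = [2²·18.2²·0.81 + 10.3²·0.59 + 2²·2.2²·0.87 + 3²·15.6²·0.82] + 2106.09 = 2948.65 + 2106.09 = 5054.74.
Reliability = 5054.74 / 5746.74 = 0.8796.

0.8796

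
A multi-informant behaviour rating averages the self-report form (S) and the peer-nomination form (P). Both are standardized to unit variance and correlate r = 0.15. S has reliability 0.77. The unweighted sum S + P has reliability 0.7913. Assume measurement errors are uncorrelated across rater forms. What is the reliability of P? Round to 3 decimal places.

0.750

Var(S+P) = 2 + 2·0.15 = 2.300.
True-score variance = ρ_S + ρ_P + 2·0.15, so 0.7913 = (0.77 + ρ_P + 0.30) / 2.300.
ρ_P = 0.7913·2.300 − 0.77 − 0.30 = 0.750.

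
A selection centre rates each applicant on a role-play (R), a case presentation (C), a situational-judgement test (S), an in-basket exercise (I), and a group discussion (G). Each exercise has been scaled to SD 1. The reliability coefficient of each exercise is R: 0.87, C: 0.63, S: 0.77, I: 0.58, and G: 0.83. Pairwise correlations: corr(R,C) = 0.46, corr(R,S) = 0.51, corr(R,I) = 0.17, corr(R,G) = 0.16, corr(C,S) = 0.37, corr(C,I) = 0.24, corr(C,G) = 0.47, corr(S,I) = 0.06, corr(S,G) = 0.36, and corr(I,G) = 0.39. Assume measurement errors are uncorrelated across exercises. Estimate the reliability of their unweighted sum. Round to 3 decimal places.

Var(R+C+S+I+G) = 5 + 2·[0.46 + 0.51 + 0.17 + 0.16 + 0.37 + 0.24 + 0.47 + 0.06 + 0.36 + 0.39] = 5 + 6.38 = 11.38.
Under uncorrelated errors the observed covariances equal the true-score covariances, so only the own-variance terms attenuate.
True-score variance = [0.87 + 0.63 + 0.77 + 0.58 + 0.83] + 6.38 = 3.68 + 6.38 = 10.06.
Reliability = 10.06 / 11.38 = 0.884.

0.884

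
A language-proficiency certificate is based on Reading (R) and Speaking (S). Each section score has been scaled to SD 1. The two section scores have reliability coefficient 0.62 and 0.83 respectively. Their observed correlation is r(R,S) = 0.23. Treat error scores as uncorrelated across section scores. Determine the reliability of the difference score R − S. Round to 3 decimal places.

0.643

Var(R−S) = 1 + 1 − 2·0.23 = 2 − 0.46 = 1.54.
Under uncorrelated errors the observed covariances equal the true-score covariances, so only the own-variance terms attenuate.
True-score variance = [0.62 + 0.83] − 0.46 = 1.45 − 0.46 = 0.99.
Reliability = 0.99 / 1.54 = 0.643.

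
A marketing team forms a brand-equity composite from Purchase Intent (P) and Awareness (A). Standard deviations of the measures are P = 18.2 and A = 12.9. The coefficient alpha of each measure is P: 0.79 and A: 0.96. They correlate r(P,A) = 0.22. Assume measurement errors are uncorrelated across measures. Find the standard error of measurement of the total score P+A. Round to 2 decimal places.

8.73

Var(total) = 497.65 + 103.303 = 600.953.
True-score variance = 421.433 + 103.303 = 524.736, so reliability = 0.8732.
Error variance = 600.953 − 524.736 = 76.2168; SEM = √76.2168 = 8.73.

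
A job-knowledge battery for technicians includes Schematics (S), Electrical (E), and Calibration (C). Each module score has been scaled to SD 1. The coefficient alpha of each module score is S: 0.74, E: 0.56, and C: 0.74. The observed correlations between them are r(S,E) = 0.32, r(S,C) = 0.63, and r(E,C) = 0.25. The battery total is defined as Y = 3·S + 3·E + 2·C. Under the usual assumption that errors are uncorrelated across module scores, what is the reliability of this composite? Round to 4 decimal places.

0.8085

Var(Y) = 3² + 3² + 2² + 2·[9·0.32 + 6·0.63 + 6·0.25] = 22 + 16.32 = 38.32.
With uncorrelated errors the cross-covariances are all true-score covariance, so they carry over unchanged; only the diagonal terms shrink to ρᵢσᵢ².
True-score variance = [3²·0.74 + 3²·0.56 + 2²·0.74] + 16.32 = 14.66 + 16.32 = 30.98.
Reliability = 30.98 / 38.32 = 0.8085.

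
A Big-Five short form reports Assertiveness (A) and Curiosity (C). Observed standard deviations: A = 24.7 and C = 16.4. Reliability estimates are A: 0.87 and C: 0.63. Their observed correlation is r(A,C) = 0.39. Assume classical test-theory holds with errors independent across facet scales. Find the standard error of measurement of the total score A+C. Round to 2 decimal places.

13.37

Var(total) = 879.05 + 315.962 = 1195.01.
True-score variance = 700.223 + 315.962 = 1016.19, so reliability = 0.8504.
Error variance = 1195.01 − 1016.19 = 178.827; SEM = √178.827 = 13.37.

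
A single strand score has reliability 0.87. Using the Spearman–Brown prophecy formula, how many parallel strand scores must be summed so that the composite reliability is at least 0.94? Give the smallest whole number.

3

k ≥ ρ*(1−ρ₁)/(ρ₁(1−ρ*)) = 0.94·0.13 / (0.87·0.06) = 2.341.
Smallest integer k = 3.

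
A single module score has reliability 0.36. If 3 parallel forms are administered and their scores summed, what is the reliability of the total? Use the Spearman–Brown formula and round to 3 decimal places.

0.628

ρ_k = kρ / (1 + (k−1)ρ) = 3·0.36 / (1 + 2·0.36) = 1.080 / 1.720 = 0.628.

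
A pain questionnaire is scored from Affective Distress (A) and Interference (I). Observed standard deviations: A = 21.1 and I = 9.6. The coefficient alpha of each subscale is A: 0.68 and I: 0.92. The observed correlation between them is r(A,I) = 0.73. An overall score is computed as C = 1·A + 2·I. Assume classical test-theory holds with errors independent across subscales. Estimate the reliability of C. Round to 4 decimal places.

0.8776

Var(C) = 21.1² + 2²·9.6² + 2·[2·21.1·9.6·0.73] = 813.85 + 591.475 = 1405.33.
With uncorrelated errors the cross-covariances are all true-score covariance, so they carry over unchanged; only the diagonal terms shrink to ρᵢσᵢ².
True-score variance = [21.1²·0.68 + 2²·9.6²·0.92] + 591.475 = 641.892 + 591.475 = 1233.37.
Reliability = 1233.37 / 1405.33 = 0.8776.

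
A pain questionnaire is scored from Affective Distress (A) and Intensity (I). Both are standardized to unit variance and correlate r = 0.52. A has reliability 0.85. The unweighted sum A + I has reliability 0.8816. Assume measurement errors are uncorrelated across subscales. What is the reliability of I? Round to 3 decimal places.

Var(A+I) = 2 + 2·0.52 = 3.040.
True-score variance = ρ_A + ρ_I + 2·0.52, so 0.8816 = (0.85 + ρ_I + 1.04) / 3.040.
ρ_I = 0.8816·3.040 − 0.85 − 1.04 = 0.790.

0.790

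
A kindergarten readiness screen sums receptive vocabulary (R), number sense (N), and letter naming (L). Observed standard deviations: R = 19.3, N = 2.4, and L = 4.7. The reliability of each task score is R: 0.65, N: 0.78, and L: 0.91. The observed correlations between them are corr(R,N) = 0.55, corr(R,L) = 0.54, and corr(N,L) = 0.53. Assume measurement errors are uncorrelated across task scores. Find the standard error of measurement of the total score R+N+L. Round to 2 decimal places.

Var(total) = 400.34 + 160.876 = 561.216.
True-score variance = 266.713 + 160.876 = 427.589, so reliability = 0.7619.
Error variance = 561.216 − 427.589 = 133.627; SEM = √133.627 = 11.56.

11.56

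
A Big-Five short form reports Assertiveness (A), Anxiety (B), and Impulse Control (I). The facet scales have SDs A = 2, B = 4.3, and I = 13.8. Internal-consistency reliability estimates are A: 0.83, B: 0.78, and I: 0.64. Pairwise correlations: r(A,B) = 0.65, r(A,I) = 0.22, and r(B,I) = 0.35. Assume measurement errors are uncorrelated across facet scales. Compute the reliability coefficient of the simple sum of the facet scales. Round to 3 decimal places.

0.736

Var(A+B+I) = 2² + 4.3² + 13.8² + 2·[2·4.3·0.65 + 2·13.8·0.22 + 4.3·13.8·0.35] = 212.93 + 64.862 = 277.792.
Under uncorrelated errors the observed covariances equal the true-score covariances, so only the own-variance terms attenuate.
True-score variance = [2²·0.83 + 4.3²·0.78 + 13.8²·0.64] + 64.862 = 139.624 + 64.862 = 204.486.
Reliability = 204.486 / 277.792 = 0.736.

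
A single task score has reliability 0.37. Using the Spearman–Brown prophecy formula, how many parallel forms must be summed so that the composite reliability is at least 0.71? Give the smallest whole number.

5

k ≥ ρ*(1−ρ₁)/(ρ₁(1−ρ*)) = 0.71·0.63 / (0.37·0.29) = 4.169.
Smallest integer k = 5.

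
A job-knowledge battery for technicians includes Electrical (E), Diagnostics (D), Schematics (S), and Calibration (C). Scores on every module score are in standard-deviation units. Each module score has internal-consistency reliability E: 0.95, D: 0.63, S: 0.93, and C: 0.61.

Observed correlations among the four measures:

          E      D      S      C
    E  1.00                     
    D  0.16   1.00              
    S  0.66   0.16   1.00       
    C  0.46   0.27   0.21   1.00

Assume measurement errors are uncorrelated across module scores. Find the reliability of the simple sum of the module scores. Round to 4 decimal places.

0.8878

Var(E+D+S+C) = 4 + 2·[0.16 + 0.66 + 0.46 + 0.16 + 0.27 + 0.21] = 4 + 3.84 = 7.84.
With uncorrelated errors the cross-covariances are all true-score covariance, so they carry over unchanged; only the diagonal terms shrink to ρᵢσᵢ².
True-score variance = [0.95 + 0.63 + 0.93 + 0.61] + 3.84 = 3.12 + 3.84 = 6.96.
Reliability = 6.96 / 7.84 = 0.8878.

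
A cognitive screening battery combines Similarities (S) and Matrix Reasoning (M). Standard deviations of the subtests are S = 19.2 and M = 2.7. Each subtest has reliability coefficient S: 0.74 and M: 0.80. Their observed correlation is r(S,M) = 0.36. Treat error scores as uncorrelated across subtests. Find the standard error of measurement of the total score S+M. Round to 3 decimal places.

9.864

Var(total) = 375.93 + 37.3248 = 413.255.
True-score variance = 278.626 + 37.3248 = 315.95, so reliability = 0.7645.
Error variance = 413.255 − 315.95 = 97.3044; SEM = √97.3044 = 9.864.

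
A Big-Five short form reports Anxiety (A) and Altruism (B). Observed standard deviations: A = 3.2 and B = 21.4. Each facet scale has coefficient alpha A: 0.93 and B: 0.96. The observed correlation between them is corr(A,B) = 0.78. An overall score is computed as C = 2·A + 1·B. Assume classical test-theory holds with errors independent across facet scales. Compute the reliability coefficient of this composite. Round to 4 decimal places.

Var(C) = 2²·3.2² + 21.4² + 2·[2·3.2·21.4·0.78] = 498.92 + 213.658 = 712.578.
With uncorrelated errors the cross-covariances are all true-score covariance, so they carry over unchanged; only the diagonal terms shrink to ρᵢσᵢ².
True-score variance = [2²·3.2²·0.93 + 21.4²·0.96] + 213.658 = 477.734 + 213.658 = 691.392.
Reliability = 691.392 / 712.578 = 0.9703.

0.9703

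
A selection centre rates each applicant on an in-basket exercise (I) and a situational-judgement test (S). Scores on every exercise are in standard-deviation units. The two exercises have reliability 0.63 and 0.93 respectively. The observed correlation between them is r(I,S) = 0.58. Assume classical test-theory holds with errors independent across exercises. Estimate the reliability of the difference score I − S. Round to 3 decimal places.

0.476

Var(I−S) = 1 + 1 − 2·0.58 = 2 − 1.16 = 0.84.
Under uncorrelated errors the observed covariances equal the true-score covariances, so only the own-variance terms attenuate.
True-score variance = [0.63 + 0.93] − 1.16 = 1.56 − 1.16 = 0.4.
Reliability = 0.4 / 0.84 = 0.476.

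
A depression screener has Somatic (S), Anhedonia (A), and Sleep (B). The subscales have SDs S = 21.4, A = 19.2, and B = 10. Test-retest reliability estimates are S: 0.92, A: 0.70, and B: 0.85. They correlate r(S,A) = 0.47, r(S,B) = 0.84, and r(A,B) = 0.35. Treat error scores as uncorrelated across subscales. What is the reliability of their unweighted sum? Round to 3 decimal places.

0.910

Var(S+A+B) = 21.4² + 19.2² + 10² + 2·[21.4·19.2·0.47 + 21.4·10·0.84 + 19.2·10·0.35] = 926.6 + 880.147 = 1806.75.
Because errors are independent across components, Cov(Tᵢ,Tⱼ) = Cov(Xᵢ,Xⱼ); the off-diagonal part of the true-score variance is the same as above.
True-score variance = [21.4²·0.92 + 19.2²·0.70 + 10²·0.85] + 880.147 = 764.371 + 880.147 = 1644.52.
Reliability = 1644.52 / 1806.75 = 0.910.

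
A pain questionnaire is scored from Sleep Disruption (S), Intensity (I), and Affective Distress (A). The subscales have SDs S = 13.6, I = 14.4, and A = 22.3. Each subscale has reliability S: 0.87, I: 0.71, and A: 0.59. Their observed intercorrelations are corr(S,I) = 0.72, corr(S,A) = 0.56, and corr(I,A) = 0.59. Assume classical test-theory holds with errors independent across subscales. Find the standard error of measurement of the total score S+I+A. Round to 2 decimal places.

16.97

Var(total) = 889.61 + 1000.6 = 1890.21.
True-score variance = 601.542 + 1000.6 = 1602.15, so reliability = 0.8476.
Error variance = 1890.21 − 1602.15 = 288.068; SEM = √288.068 = 16.97.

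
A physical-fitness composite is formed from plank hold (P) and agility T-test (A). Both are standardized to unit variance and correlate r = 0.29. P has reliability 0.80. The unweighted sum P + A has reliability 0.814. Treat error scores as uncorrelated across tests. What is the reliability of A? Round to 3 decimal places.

0.720

Var(P+A) = 2 + 2·0.29 = 2.580.
True-score variance = ρ_P + ρ_A + 2·0.29, so 0.814 = (0.80 + ρ_A + 0.58) / 2.580.
ρ_A = 0.814·2.580 − 0.80 − 0.58 = 0.720.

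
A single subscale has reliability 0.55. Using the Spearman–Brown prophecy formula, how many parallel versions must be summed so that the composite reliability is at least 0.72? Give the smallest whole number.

k ≥ ρ*(1−ρ₁)/(ρ₁(1−ρ*)) = 0.72·0.45 / (0.55·0.28) = 2.104.
Smallest integer k = 3.

3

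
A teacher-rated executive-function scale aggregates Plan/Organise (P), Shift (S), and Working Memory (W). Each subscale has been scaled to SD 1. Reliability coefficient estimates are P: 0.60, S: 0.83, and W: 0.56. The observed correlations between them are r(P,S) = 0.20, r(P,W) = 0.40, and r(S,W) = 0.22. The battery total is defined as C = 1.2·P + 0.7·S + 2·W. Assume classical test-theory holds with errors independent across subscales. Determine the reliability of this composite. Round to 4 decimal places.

0.7251

Var(C) = 1.2² + 0.7² + 2² + 2·[0.84·0.20 + 2.4·0.40 + 1.4·0.22] = 5.93 + 2.872 = 8.802.
Under uncorrelated errors the observed covariances equal the true-score covariances, so only the own-variance terms attenuate.
True-score variance = [1.2²·0.60 + 0.7²·0.83 + 2²·0.56] + 2.872 = 3.5107 + 2.872 = 6.3827.
Reliability = 6.3827 / 8.802 = 0.7251.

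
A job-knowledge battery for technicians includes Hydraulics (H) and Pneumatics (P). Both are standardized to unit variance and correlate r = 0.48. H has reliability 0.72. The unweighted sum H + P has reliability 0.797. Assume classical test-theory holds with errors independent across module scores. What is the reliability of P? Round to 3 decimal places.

0.679

Var(H+P) = 2 + 2·0.48 = 2.960.
True-score variance = ρ_H + ρ_P + 2·0.48, so 0.797 = (0.72 + ρ_P + 0.96) / 2.960.
ρ_P = 0.797·2.960 − 0.72 − 0.96 = 0.679.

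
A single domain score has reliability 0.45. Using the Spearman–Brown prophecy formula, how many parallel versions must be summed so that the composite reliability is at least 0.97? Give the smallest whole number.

40

k ≥ ρ*(1−ρ₁)/(ρ₁(1−ρ*)) = 0.97·0.55 / (0.45·0.03) = 39.519.
Smallest integer k = 40.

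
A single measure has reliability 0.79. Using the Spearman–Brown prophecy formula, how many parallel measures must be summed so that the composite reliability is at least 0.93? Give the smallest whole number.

k ≥ ρ*(1−ρ₁)/(ρ₁(1−ρ*)) = 0.93·0.21 / (0.79·0.07) = 3.532.
Smallest integer k = 4.

4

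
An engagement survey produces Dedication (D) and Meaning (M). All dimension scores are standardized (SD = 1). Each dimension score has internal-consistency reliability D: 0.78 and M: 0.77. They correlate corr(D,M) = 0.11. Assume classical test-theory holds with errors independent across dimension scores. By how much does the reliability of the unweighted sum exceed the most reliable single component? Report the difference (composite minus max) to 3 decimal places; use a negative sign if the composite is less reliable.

0.017

Var(sum) = 2 + 0.22 = 2.22; true-score variance = 1.55 + 0.22 = 1.77; composite reliability = 0.7973.
Max component reliability = 0.7800.
Difference = 0.7973 − 0.7800 = 0.017.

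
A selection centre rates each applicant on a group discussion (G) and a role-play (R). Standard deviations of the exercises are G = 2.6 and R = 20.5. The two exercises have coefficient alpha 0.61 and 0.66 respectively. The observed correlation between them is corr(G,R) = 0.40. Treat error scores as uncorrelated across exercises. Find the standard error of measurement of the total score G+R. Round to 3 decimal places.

12.063

Var(total) = 427.01 + 42.64 = 469.65.
True-score variance = 281.489 + 42.64 = 324.129, so reliability = 0.6901.
Error variance = 469.65 − 324.129 = 145.521; SEM = √145.521 = 12.063.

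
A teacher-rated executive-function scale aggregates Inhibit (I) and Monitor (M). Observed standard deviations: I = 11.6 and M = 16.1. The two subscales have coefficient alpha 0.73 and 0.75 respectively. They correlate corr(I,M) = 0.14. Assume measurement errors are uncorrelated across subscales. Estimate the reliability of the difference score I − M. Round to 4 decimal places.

Var(I−M) = 11.6² + 16.1² − 2·11.6·16.1·0.14 = 393.77 − 52.2928 = 341.477.
Because errors are independent across components, Cov(Tᵢ,Tⱼ) = Cov(Xᵢ,Xⱼ); the off-diagonal part of the true-score variance is the same as above.
True-score variance = [11.6²·0.73 + 16.1²·0.75] − 52.2928 = 292.636 − 52.2928 = 240.344.
Reliability = 240.344 / 341.477 = 0.7038.

0.7038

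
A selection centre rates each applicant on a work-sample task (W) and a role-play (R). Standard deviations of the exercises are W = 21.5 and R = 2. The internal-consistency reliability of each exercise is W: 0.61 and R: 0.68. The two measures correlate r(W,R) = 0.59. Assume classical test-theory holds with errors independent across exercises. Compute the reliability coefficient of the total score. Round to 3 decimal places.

0.649

Var(W+R) = 21.5² + 2² + 2·[21.5·2·0.59] = 466.25 + 50.74 = 516.99.
With uncorrelated errors the cross-covariances are all true-score covariance, so they carry over unchanged; only the diagonal terms shrink to ρᵢσᵢ².
True-score variance = [21.5²·0.61 + 2²·0.68] + 50.74 = 284.692 + 50.74 = 335.433.
Reliability = 335.433 / 516.99 = 0.649.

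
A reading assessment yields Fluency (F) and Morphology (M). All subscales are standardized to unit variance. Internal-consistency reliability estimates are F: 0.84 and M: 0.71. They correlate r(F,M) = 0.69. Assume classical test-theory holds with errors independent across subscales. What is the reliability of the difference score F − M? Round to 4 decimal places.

0.2742

Var(F−M) = 1 + 1 − 2·0.69 = 2 − 1.38 = 0.62.
Under uncorrelated errors the observed covariances equal the true-score covariances, so only the own-variance terms attenuate.
True-score variance = [0.84 + 0.71] − 1.38 = 1.55 − 1.38 = 0.17.
Reliability = 0.17 / 0.62 = 0.2742.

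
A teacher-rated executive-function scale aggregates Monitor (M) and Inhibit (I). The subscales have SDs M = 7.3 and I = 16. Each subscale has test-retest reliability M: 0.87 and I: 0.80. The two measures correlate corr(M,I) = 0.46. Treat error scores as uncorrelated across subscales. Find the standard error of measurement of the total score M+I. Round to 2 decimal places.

7.62

Var(total) = 309.29 + 107.456 = 416.746.
True-score variance = 251.162 + 107.456 = 358.618, so reliability = 0.8605.
Error variance = 416.746 − 358.618 = 58.1277; SEM = √58.1277 = 7.62.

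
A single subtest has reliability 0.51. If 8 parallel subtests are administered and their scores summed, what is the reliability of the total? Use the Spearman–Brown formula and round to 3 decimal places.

0.893

ρ_k = kρ / (1 + (k−1)ρ) = 8·0.51 / (1 + 7·0.51) = 4.080 / 4.570 = 0.893.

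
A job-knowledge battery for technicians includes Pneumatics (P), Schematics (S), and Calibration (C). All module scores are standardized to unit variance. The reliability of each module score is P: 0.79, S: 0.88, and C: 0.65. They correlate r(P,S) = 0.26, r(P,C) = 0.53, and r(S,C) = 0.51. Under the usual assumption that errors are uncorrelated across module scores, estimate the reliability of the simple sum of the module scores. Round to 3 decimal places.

Var(P+S+C) = 3 + 2·[0.26 + 0.53 + 0.51] = 3 + 2.6 = 5.6.
Under uncorrelated errors the observed covariances equal the true-score covariances, so only the own-variance terms attenuate.
True-score variance = [0.79 + 0.88 + 0.65] + 2.6 = 2.32 + 2.6 = 4.92.
Reliability = 4.92 / 5.6 = 0.879.

0.879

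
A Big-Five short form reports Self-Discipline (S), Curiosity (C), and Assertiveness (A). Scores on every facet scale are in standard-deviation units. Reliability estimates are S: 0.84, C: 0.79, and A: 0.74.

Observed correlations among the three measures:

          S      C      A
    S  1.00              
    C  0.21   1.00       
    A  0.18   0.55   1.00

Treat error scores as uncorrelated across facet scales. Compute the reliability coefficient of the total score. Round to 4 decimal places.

Var(S+C+A) = 3 + 2·[0.21 + 0.18 + 0.55] = 3 + 1.88 = 4.88.
With uncorrelated errors the cross-covariances are all true-score covariance, so they carry over unchanged; only the diagonal terms shrink to ρᵢσᵢ².
True-score variance = [0.84 + 0.79 + 0.74] + 1.88 = 2.37 + 1.88 = 4.25.
Reliability = 4.25 / 4.88 = 0.8709.

0.8709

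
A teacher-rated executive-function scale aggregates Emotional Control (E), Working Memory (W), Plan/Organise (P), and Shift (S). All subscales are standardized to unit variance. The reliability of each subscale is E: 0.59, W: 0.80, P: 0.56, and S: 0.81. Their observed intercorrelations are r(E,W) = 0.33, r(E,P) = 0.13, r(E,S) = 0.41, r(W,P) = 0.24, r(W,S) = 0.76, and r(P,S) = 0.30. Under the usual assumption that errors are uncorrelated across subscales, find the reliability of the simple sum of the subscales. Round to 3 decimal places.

Var(E+W+P+S) = 4 + 2·[0.33 + 0.13 + 0.41 + 0.24 + 0.76 + 0.30] = 4 + 4.34 = 8.34.
Under uncorrelated errors the observed covariances equal the true-score covariances, so only the own-variance terms attenuate.
True-score variance = [0.59 + 0.80 + 0.56 + 0.81] + 4.34 = 2.76 + 4.34 = 7.1.
Reliability = 7.1 / 8.34 = 0.851.

0.851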